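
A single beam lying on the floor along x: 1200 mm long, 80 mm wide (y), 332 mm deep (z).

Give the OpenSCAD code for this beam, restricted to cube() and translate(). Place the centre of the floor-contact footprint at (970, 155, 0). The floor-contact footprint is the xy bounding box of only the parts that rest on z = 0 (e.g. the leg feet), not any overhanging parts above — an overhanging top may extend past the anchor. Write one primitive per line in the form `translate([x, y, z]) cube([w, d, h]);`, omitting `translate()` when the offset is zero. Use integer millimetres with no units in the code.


translate([370, 115, 0]) cube([1200, 80, 332]);


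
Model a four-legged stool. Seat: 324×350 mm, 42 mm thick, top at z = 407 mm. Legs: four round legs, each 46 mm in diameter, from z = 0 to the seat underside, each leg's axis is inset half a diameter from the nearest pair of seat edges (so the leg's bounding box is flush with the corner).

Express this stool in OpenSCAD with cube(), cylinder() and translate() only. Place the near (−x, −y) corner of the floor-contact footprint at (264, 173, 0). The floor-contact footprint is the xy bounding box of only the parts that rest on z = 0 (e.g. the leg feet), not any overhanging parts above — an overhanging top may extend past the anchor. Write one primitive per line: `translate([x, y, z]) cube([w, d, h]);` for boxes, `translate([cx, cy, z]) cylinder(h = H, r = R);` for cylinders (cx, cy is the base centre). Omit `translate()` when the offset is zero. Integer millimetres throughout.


translate([264, 173, 365]) cube([324, 350, 42]);
translate([287, 196, 0]) cylinder(h = 365, r = 23);
translate([565, 196, 0]) cylinder(h = 365, r = 23);
translate([287, 500, 0]) cylinder(h = 365, r = 23);
translate([565, 500, 0]) cylinder(h = 365, r = 23);


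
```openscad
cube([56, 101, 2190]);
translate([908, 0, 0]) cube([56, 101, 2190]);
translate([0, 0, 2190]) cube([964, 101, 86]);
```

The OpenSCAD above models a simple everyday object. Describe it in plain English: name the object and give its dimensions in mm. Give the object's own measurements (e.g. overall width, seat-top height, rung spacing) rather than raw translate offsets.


A door frame. The clear opening is 852 mm wide and 2190 mm high. Two 56 mm wide jambs, 101 mm deep, stand either side of the opening from the floor to the top of the opening. A 86 mm thick head sits across the top of both jambs, spanning the full outside width of the frame.


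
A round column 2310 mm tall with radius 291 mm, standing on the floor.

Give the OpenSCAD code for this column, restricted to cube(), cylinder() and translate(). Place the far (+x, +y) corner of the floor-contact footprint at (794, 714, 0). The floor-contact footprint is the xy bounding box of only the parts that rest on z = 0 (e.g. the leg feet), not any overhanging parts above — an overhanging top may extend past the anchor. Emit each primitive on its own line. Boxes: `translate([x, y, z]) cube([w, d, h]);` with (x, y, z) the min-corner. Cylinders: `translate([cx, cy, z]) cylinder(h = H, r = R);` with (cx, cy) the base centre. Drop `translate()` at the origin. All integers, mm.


translate([503, 423, 0]) cylinder(h = 2310, r = 291);


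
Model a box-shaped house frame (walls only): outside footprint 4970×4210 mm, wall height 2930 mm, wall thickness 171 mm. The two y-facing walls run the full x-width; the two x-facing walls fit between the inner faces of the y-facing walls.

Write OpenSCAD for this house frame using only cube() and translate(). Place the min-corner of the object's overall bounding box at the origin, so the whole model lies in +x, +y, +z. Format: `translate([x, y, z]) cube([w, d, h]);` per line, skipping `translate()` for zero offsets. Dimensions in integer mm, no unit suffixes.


cube([4970, 171, 2930]);
translate([0, 4039, 0]) cube([4970, 171, 2930]);
translate([0, 171, 0]) cube([171, 3868, 2930]);
translate([4799, 171, 0]) cube([171, 3868, 2930]);


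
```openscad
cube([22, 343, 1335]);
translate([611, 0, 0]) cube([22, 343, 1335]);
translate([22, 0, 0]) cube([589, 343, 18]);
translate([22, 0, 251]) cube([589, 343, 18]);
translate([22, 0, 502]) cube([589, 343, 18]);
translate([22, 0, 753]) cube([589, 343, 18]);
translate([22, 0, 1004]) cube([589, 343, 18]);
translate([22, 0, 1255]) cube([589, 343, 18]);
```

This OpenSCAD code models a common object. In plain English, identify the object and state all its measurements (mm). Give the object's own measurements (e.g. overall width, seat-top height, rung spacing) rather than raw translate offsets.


An open bookshelf. Two side panels, each 22 mm thick, 343 mm deep and 1335 mm tall, stand 633 mm apart (outside-to-outside). Between them sit 6 shelves, each 18 mm thick and 343 mm deep, spanning the full gap between the sides. The bottom shelf rests on the floor (its underside at z = 0) and the clear gap between one shelf's top and the next shelf's underside is 233 mm.


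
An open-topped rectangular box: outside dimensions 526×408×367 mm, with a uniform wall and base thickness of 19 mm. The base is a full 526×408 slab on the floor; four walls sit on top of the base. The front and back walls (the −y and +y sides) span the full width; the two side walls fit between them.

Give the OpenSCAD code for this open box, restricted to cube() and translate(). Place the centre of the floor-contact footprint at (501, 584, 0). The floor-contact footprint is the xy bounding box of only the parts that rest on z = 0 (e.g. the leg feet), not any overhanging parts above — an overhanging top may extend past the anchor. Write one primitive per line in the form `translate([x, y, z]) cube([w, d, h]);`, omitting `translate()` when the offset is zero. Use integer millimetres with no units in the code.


translate([238, 380, 0]) cube([526, 408, 19]);
translate([238, 380, 19]) cube([526, 19, 348]);
translate([238, 769, 19]) cube([526, 19, 348]);
translate([238, 399, 19]) cube([19, 370, 348]);
translate([745, 399, 19]) cube([19, 370, 348]);


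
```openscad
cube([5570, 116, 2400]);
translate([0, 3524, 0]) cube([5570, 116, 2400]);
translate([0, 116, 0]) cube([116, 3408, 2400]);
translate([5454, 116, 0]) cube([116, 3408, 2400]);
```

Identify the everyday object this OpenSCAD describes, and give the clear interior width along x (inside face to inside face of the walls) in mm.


A house (or room) frame. The interior width is 5338 mm.

Four 2400 mm walls enclosing a rectangle with no floor or roof — a room or house frame. Outside width is 5570 mm and wall thickness is 116 mm, so the interior width is 5570 − 2 × 116 = 5338 mm.


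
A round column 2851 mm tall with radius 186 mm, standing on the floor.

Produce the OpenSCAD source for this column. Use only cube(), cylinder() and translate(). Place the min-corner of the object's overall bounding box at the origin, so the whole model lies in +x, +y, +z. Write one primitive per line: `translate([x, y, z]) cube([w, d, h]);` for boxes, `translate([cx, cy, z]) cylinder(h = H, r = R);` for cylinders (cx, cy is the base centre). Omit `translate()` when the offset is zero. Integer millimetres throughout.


translate([186, 186, 0]) cylinder(h = 2851, r = 186);


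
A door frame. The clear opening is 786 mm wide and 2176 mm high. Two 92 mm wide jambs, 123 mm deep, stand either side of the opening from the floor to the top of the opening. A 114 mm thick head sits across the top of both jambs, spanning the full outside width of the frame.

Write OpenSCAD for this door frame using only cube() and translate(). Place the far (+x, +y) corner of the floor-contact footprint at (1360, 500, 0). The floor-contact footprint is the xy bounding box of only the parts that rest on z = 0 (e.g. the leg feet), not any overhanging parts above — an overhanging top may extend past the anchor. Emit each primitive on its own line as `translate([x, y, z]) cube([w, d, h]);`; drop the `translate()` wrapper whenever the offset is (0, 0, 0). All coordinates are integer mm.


translate([390, 377, 0]) cube([92, 123, 2176]);
translate([1268, 377, 0]) cube([92, 123, 2176]);
translate([390, 377, 2176]) cube([970, 123, 114]);


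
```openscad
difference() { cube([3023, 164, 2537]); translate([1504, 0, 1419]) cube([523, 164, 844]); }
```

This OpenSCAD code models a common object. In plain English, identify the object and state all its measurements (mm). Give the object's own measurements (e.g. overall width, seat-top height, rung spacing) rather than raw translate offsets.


A wall 3023 mm long (x), 164 mm thick (y), 2537 mm tall, with a rectangular window opening cut through it. The opening is 523 mm wide and 844 mm tall; its sill is at z = 1419 mm and its near (−x) edge is 1504 mm from the wall's −x end. The opening passes through the full wall thickness.


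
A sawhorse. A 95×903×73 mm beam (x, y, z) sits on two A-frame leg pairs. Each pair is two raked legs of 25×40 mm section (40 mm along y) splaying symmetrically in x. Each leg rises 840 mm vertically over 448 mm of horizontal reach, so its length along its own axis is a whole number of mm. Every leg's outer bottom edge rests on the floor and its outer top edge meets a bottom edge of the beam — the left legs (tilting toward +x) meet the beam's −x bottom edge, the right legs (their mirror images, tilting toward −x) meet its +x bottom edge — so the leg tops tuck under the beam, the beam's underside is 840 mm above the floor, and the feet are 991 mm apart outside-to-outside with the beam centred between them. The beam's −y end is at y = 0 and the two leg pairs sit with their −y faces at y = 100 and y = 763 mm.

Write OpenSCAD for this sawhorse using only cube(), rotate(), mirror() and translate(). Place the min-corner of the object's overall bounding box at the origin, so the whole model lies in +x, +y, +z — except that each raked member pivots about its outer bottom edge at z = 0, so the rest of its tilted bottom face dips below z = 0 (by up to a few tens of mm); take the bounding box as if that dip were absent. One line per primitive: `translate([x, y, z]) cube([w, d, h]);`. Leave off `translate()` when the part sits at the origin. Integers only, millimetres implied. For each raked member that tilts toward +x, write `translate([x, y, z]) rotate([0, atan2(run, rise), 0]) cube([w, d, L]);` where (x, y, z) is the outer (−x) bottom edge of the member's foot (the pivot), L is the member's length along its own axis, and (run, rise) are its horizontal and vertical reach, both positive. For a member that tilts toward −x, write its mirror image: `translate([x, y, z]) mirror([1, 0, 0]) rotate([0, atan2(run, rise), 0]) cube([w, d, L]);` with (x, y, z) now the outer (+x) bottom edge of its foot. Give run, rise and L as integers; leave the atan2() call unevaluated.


// leg length = √(448² + 840²) = 952
// right-leg outer foot x = 2·448 + 95 = 991
// beam min-corner = (448, 0, 840)
translate([448, 0, 840]) cube([95, 903, 73]);
translate([0, 100, 0]) rotate([0, atan2(448, 840), 0]) cube([25, 40, 952]);
translate([991, 100, 0]) mirror([1, 0, 0]) rotate([0, atan2(448, 840), 0]) cube([25, 40, 952]);
translate([0, 763, 0]) rotate([0, atan2(448, 840), 0]) cube([25, 40, 952]);
translate([991, 763, 0]) mirror([1, 0, 0]) rotate([0, atan2(448, 840), 0]) cube([25, 40, 952]);


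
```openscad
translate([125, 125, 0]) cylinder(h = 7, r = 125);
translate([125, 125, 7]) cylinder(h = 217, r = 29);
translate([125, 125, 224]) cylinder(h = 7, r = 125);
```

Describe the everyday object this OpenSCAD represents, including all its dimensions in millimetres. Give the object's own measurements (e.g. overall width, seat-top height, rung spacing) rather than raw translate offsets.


A spool: two coaxial disc flanges of radius 125 mm and thickness 7 mm, joined by a core cylinder of radius 29 mm and height 217 mm. The lower flange rests on z = 0 and the three cylinders share a vertical axis.


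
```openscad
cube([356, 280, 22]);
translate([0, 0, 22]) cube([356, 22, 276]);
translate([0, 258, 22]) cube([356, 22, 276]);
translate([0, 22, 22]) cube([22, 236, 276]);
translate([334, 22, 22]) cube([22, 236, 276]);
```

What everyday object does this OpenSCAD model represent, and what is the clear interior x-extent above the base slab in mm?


An open box. The internal width is 312 mm.

A 356×280 base slab with four walls standing on it — an open box. The base is 356 mm wide and the walls are 22 mm thick, so the internal width is 356 − 2 × 22 = 312 mm.


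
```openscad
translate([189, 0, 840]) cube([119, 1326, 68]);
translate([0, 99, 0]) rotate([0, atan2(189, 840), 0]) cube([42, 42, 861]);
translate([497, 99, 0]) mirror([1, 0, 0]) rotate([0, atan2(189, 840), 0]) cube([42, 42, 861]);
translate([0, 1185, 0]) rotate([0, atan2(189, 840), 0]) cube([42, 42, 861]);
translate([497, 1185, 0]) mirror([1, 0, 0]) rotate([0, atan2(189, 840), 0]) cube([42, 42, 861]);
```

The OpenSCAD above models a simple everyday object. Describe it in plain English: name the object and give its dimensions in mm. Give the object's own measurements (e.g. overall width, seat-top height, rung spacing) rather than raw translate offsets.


A sawhorse. A 119×1326×68 mm beam (x, y, z) sits on two A-frame leg pairs. Each pair is two raked legs of 42×42 mm section (42 mm along y) splaying symmetrically in x. Each leg rises 840 mm vertically over 189 mm of horizontal reach and is 861 mm long along its own axis. Every leg's outer bottom edge rests on the floor and its outer top edge meets a bottom edge of the beam — the left legs (tilting toward +x) meet the beam's −x bottom edge, the right legs (their mirror images, tilting toward −x) meet its +x bottom edge — so the leg tops tuck under the beam, the beam's underside is 840 mm above the floor, and the feet are 497 mm apart outside-to-outside with the beam centred between them. The two leg pairs are set in 99 mm from either end of the beam.


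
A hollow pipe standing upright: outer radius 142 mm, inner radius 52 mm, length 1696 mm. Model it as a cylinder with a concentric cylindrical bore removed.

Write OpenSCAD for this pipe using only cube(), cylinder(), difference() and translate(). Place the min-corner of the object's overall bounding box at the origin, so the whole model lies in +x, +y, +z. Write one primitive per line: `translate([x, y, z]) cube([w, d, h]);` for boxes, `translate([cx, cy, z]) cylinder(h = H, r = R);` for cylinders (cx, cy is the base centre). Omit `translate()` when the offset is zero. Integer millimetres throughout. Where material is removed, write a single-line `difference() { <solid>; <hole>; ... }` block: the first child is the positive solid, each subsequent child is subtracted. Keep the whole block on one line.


difference() { translate([142, 142, 0]) cylinder(h = 1696, r = 142); translate([142, 142, 0]) cylinder(h = 1696, r = 52); }


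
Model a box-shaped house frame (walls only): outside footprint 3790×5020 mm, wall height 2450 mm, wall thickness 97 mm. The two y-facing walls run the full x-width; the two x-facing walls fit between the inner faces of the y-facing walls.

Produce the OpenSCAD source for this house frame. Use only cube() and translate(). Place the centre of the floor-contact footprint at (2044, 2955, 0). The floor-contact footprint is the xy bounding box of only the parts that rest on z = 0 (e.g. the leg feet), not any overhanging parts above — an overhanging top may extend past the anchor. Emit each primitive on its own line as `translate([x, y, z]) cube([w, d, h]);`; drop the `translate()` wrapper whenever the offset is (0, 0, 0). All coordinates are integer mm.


translate([149, 445, 0]) cube([3790, 97, 2450]);
translate([149, 5368, 0]) cube([3790, 97, 2450]);
translate([149, 542, 0]) cube([97, 4826, 2450]);
translate([3842, 542, 0]) cube([97, 4826, 2450]);


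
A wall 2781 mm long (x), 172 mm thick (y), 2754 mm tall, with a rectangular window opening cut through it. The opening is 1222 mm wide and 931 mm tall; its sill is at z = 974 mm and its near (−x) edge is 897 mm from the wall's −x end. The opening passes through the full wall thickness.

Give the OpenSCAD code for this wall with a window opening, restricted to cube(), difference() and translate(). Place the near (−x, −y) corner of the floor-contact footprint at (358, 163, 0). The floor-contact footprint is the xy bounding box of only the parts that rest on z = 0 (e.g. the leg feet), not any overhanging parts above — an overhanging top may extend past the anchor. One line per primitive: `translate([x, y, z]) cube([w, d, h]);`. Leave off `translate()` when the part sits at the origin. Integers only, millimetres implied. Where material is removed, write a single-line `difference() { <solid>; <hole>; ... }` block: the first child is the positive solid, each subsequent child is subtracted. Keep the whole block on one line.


difference() { translate([358, 163, 0]) cube([2781, 172, 2754]); translate([1255, 163, 974]) cube([1222, 172, 931]); }


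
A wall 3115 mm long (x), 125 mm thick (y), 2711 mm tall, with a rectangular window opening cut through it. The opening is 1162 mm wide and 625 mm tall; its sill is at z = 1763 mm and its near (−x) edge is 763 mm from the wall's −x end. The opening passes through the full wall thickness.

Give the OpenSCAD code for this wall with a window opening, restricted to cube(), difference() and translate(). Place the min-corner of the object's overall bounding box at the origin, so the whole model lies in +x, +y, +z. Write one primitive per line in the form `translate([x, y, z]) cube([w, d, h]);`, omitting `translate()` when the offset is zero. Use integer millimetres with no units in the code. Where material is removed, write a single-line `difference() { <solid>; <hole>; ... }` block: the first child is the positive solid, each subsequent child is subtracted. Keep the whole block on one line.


difference() { cube([3115, 125, 2711]); translate([763, 0, 1763]) cube([1162, 125, 625]); }


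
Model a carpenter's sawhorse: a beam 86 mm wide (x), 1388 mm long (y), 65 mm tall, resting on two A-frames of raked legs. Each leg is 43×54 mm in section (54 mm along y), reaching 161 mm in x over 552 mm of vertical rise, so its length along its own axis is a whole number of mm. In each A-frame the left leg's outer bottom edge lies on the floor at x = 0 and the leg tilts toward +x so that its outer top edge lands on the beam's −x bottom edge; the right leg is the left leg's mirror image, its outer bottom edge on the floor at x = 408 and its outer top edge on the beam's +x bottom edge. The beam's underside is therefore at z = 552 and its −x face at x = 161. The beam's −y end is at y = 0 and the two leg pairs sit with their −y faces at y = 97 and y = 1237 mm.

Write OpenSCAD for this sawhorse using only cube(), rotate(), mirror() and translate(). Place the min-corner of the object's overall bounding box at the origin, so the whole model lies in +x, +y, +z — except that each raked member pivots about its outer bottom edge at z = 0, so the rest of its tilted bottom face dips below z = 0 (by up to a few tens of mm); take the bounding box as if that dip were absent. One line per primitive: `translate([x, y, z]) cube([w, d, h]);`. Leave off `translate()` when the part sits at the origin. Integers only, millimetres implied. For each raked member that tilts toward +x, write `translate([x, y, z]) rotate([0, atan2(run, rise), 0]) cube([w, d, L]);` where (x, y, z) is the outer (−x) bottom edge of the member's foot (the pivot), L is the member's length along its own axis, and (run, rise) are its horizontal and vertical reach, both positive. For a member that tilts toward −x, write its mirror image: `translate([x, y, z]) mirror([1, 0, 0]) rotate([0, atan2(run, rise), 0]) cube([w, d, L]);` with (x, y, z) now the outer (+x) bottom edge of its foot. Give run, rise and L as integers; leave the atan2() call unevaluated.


translate([161, 0, 552]) cube([86, 1388, 65]);
translate([0, 97, 0]) rotate([0, atan2(161, 552), 0]) cube([43, 54, 575]);
translate([408, 97, 0]) mirror([1, 0, 0]) rotate([0, atan2(161, 552), 0]) cube([43, 54, 575]);
translate([0, 1237, 0]) rotate([0, atan2(161, 552), 0]) cube([43, 54, 575]);
translate([408, 1237, 0]) mirror([1, 0, 0]) rotate([0, atan2(161, 552), 0]) cube([43, 54, 575]);


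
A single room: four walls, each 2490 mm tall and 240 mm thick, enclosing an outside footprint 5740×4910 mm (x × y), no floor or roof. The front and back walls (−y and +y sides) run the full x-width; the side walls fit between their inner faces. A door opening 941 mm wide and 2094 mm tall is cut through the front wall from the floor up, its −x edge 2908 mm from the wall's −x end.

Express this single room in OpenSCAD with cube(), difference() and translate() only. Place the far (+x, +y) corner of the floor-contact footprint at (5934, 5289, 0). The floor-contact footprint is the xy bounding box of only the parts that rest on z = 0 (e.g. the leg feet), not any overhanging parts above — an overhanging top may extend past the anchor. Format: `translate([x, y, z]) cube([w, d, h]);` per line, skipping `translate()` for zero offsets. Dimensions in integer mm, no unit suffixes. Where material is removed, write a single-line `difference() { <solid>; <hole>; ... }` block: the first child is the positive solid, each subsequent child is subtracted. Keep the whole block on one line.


difference() { translate([194, 379, 0]) cube([5740, 240, 2490]); translate([3102, 379, 0]) cube([941, 240, 2094]); }
translate([194, 5049, 0]) cube([5740, 240, 2490]);
translate([194, 619, 0]) cube([240, 4430, 2490]);
translate([5694, 619, 0]) cube([240, 4430, 2490]);


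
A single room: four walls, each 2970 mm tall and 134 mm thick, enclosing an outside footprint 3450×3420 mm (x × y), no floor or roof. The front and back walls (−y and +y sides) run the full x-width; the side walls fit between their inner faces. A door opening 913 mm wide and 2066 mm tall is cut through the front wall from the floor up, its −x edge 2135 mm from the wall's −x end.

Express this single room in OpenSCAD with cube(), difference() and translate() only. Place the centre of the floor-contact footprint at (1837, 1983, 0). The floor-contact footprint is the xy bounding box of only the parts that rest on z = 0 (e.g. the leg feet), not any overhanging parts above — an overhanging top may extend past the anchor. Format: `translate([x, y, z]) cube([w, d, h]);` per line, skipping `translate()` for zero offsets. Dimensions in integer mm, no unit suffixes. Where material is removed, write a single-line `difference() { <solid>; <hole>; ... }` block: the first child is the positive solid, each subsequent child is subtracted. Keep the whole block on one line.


difference() { translate([112, 273, 0]) cube([3450, 134, 2970]); translate([2247, 273, 0]) cube([913, 134, 2066]); }
translate([112, 3559, 0]) cube([3450, 134, 2970]);
translate([112, 407, 0]) cube([134, 3152, 2970]);
translate([3428, 407, 0]) cube([134, 3152, 2970]);


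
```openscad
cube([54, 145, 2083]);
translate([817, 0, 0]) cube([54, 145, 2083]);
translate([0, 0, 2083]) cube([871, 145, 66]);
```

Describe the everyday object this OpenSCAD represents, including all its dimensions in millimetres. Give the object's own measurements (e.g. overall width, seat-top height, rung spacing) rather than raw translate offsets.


A door frame. The clear opening is 763 mm wide and 2083 mm high. Two 54 mm wide jambs, 145 mm deep, stand either side of the opening from the floor to the top of the opening. A 66 mm thick head sits across the top of both jambs, spanning the full outside width of the frame.


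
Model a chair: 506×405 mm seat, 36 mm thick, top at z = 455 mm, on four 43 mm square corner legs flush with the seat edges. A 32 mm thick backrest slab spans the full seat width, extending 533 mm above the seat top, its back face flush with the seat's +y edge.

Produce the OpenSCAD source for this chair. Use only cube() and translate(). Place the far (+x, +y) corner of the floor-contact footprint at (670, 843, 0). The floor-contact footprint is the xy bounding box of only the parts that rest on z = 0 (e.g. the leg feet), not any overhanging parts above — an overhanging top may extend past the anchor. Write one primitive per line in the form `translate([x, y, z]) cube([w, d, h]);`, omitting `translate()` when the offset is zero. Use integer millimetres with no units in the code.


translate([164, 438, 419]) cube([506, 405, 36]);
translate([164, 438, 0]) cube([43, 43, 419]);
translate([627, 438, 0]) cube([43, 43, 419]);
translate([164, 800, 0]) cube([43, 43, 419]);
translate([627, 800, 0]) cube([43, 43, 419]);
translate([164, 811, 455]) cube([506, 32, 533]);


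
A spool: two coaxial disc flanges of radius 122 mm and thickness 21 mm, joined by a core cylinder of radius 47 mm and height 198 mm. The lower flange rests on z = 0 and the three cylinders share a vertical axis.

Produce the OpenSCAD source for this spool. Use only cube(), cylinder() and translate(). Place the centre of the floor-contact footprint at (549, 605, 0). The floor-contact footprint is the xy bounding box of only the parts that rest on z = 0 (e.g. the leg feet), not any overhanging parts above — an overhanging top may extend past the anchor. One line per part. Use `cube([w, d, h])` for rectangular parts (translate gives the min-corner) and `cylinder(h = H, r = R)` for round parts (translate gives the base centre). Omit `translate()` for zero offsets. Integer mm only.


translate([549, 605, 0]) cylinder(h = 21, r = 122);
translate([549, 605, 21]) cylinder(h = 198, r = 47);
translate([549, 605, 219]) cylinder(h = 21, r = 122);


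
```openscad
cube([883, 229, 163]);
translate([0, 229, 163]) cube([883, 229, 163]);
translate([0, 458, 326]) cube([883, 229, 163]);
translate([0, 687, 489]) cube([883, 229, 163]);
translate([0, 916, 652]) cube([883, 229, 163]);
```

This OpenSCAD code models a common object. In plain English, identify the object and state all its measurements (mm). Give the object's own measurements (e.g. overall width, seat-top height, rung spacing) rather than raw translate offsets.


A straight staircase of 5 solid steps. Each step is 883 mm wide (x), 229 mm deep (y, the going) and 163 mm tall (the rise). The first step rests on the floor; each subsequent step sits one going further in +y and one rise higher in +z, directly behind and above the previous step with no overlap.


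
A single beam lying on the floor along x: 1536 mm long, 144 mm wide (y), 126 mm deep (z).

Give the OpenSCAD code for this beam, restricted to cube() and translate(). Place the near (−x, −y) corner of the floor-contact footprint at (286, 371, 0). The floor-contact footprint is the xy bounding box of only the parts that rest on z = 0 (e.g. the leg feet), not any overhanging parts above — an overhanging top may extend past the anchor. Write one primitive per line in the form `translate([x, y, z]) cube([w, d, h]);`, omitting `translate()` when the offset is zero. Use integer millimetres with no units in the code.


translate([286, 371, 0]) cube([1536, 144, 126]);


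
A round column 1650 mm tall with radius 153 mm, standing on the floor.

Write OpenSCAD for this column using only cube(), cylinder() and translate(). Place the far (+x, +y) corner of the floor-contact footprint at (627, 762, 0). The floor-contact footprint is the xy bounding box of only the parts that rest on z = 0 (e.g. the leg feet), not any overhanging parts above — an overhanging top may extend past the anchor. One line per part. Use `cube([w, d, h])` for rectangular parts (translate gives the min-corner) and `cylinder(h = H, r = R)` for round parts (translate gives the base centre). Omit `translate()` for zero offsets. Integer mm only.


translate([474, 609, 0]) cylinder(h = 1650, r = 153);


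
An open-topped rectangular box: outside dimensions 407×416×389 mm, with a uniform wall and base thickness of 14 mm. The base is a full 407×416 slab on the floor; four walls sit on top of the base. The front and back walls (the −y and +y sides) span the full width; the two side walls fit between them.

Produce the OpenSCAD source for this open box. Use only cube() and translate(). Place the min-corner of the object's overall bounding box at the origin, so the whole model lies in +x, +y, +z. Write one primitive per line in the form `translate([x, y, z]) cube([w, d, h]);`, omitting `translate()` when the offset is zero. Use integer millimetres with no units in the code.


cube([407, 416, 14]);
translate([0, 0, 14]) cube([407, 14, 375]);
translate([0, 402, 14]) cube([407, 14, 375]);
translate([0, 14, 14]) cube([14, 388, 375]);
translate([393, 14, 14]) cube([14, 388, 375]);


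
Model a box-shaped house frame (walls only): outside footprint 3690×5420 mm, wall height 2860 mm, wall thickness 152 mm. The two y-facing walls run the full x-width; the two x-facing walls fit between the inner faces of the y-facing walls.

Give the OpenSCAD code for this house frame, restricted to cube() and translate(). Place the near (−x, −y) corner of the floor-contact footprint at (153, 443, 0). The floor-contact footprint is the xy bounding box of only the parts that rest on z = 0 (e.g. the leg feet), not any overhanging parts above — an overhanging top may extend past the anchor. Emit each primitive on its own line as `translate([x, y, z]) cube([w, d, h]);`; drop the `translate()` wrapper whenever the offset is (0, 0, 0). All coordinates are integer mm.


translate([153, 443, 0]) cube([3690, 152, 2860]);
translate([153, 5711, 0]) cube([3690, 152, 2860]);
translate([153, 595, 0]) cube([152, 5116, 2860]);
translate([3691, 595, 0]) cube([152, 5116, 2860]);


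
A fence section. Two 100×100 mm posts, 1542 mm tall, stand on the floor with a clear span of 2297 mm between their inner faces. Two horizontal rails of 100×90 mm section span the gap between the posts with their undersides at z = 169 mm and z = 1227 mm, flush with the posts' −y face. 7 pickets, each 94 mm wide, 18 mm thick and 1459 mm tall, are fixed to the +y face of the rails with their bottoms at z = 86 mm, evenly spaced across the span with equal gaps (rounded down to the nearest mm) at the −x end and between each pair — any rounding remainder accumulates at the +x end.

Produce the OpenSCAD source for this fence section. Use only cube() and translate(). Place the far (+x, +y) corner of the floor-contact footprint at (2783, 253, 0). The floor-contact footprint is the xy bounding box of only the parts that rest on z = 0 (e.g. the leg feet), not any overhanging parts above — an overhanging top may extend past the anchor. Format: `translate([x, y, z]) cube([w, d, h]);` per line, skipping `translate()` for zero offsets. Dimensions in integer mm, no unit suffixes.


translate([286, 153, 0]) cube([100, 100, 1542]);
translate([2683, 153, 0]) cube([100, 100, 1542]);
translate([386, 153, 169]) cube([2297, 100, 90]);
translate([386, 153, 1227]) cube([2297, 100, 90]);
translate([590, 253, 86]) cube([94, 18, 1459]);
translate([888, 253, 86]) cube([94, 18, 1459]);
translate([1186, 253, 86]) cube([94, 18, 1459]);
translate([1484, 253, 86]) cube([94, 18, 1459]);
translate([1782, 253, 86]) cube([94, 18, 1459]);
translate([2080, 253, 86]) cube([94, 18, 1459]);
translate([2378, 253, 86]) cube([94, 18, 1459]);


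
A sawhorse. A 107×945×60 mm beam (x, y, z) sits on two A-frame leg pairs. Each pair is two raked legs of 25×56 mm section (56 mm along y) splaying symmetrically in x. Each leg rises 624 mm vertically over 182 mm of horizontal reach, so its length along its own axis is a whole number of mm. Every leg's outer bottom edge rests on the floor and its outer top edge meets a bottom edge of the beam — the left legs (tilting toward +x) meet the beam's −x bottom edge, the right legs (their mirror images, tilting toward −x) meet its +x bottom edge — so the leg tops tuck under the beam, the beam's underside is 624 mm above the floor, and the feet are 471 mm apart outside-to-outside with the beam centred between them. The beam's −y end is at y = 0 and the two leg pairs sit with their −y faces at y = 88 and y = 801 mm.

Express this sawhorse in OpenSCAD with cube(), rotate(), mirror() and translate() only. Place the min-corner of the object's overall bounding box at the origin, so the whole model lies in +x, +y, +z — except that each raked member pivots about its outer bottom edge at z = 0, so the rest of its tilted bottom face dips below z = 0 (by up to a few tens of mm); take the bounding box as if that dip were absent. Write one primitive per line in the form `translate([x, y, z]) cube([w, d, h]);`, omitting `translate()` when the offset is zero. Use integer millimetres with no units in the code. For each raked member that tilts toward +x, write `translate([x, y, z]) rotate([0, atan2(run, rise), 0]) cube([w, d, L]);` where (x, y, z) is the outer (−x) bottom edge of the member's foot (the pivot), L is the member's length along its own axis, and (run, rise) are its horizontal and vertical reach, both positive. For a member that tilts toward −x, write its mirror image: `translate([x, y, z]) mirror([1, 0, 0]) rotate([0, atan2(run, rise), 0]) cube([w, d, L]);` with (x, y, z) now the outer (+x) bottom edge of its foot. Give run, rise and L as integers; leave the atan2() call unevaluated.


translate([182, 0, 624]) cube([107, 945, 60]);
translate([0, 88, 0]) rotate([0, atan2(182, 624), 0]) cube([25, 56, 650]);
translate([471, 88, 0]) mirror([1, 0, 0]) rotate([0, atan2(182, 624), 0]) cube([25, 56, 650]);
translate([0, 801, 0]) rotate([0, atan2(182, 624), 0]) cube([25, 56, 650]);
translate([471, 801, 0]) mirror([1, 0, 0]) rotate([0, atan2(182, 624), 0]) cube([25, 56, 650]);


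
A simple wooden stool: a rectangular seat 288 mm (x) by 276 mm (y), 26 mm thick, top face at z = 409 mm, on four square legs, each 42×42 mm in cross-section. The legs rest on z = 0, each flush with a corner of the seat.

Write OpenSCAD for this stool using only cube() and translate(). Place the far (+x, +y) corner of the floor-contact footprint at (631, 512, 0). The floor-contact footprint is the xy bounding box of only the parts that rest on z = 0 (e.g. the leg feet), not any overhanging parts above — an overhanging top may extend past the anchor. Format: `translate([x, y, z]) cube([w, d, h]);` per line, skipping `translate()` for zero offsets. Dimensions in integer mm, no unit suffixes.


translate([343, 236, 383]) cube([288, 276, 26]);
translate([343, 236, 0]) cube([42, 42, 383]);
translate([589, 236, 0]) cube([42, 42, 383]);
translate([343, 470, 0]) cube([42, 42, 383]);
translate([589, 470, 0]) cube([42, 42, 383]);


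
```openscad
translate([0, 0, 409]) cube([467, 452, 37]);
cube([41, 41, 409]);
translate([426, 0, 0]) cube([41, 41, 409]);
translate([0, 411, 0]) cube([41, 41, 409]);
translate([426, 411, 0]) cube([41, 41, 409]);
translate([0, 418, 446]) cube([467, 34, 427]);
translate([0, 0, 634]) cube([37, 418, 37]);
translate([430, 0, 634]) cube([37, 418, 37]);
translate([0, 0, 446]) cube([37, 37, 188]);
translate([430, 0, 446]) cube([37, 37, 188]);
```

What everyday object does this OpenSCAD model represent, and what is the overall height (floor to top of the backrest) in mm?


A chair. The overall height is 873 mm.

A slab on four corner posts with a tall panel at the back — a chair. The seat slab sits at z = 409 with thickness 37, and the 427 mm backrest starts at the seat top, so the overall height is 409 + 37 + 427 = 873 mm.


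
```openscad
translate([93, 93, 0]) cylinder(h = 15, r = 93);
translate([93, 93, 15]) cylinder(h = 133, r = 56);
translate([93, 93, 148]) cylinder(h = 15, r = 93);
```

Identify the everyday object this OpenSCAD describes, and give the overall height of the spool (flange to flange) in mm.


A spool. The overall height is 163 mm.

Three coaxial cylinders, large–small–large — a spool. Two 15 mm flanges and a 133 mm core give 15 + 133 + 15 = 163 mm.


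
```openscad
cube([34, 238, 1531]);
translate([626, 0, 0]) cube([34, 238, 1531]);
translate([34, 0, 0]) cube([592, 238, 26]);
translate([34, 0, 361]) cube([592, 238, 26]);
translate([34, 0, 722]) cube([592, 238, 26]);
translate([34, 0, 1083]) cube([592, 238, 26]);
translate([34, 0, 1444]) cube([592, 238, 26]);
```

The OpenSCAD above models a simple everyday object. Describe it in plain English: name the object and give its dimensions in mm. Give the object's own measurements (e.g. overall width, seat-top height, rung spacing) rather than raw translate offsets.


An open bookshelf. Two side panels, each 34 mm thick, 238 mm deep and 1531 mm tall, stand 660 mm apart (outside-to-outside). Between them sit 5 shelves, each 26 mm thick and 238 mm deep, spanning the full gap between the sides. The bottom shelf rests on the floor (its underside at z = 0) and the clear gap between one shelf's top and the next shelf's underside is 335 mm.


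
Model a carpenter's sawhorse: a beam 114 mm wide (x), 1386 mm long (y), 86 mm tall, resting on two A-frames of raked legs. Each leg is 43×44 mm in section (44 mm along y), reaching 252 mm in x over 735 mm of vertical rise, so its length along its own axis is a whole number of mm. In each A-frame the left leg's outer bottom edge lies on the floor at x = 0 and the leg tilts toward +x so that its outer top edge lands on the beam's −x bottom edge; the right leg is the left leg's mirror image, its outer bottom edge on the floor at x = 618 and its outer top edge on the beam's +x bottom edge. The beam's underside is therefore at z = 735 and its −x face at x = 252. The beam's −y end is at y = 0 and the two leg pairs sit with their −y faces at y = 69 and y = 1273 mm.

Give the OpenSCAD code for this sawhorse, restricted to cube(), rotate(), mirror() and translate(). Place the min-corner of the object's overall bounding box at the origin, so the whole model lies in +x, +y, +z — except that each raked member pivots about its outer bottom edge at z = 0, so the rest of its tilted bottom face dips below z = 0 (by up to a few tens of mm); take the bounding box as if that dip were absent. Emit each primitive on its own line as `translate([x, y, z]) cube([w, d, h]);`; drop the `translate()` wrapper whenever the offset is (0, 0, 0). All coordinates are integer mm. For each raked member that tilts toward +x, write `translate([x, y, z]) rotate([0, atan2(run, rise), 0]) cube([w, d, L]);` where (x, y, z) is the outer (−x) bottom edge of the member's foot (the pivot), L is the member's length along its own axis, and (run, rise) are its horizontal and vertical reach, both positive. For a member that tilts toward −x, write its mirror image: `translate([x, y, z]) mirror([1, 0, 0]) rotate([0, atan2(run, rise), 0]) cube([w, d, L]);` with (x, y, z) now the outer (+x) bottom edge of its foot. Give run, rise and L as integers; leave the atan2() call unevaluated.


translate([252, 0, 735]) cube([114, 1386, 86]);
translate([0, 69, 0]) rotate([0, atan2(252, 735), 0]) cube([43, 44, 777]);
translate([618, 69, 0]) mirror([1, 0, 0]) rotate([0, atan2(252, 735), 0]) cube([43, 44, 777]);
translate([0, 1273, 0]) rotate([0, atan2(252, 735), 0]) cube([43, 44, 777]);
translate([618, 1273, 0]) mirror([1, 0, 0]) rotate([0, atan2(252, 735), 0]) cube([43, 44, 777]);


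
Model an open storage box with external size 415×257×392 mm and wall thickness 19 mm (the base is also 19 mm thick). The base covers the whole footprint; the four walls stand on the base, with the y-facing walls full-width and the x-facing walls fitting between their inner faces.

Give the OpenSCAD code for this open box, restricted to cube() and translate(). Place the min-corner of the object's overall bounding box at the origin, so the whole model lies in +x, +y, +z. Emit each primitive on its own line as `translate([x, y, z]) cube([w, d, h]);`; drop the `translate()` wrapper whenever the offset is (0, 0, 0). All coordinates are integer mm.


cube([415, 257, 19]);
translate([0, 0, 19]) cube([415, 19, 373]);
translate([0, 238, 19]) cube([415, 19, 373]);
translate([0, 19, 19]) cube([19, 219, 373]);
translate([396, 19, 19]) cube([19, 219, 373]);


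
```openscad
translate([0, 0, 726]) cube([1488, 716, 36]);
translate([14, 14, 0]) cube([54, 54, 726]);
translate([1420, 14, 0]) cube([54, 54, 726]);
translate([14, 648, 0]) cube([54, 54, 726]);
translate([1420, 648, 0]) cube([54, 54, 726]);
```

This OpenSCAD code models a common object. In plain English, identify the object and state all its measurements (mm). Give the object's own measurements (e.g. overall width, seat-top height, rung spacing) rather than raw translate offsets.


A rectangular dining table. The top is 1488×716×36 mm with its upper surface at z = 762 mm. It stands on four 54×54 mm square legs, each inset 14 mm from the nearest pair of top edges, running from the floor to the underside of the top.
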